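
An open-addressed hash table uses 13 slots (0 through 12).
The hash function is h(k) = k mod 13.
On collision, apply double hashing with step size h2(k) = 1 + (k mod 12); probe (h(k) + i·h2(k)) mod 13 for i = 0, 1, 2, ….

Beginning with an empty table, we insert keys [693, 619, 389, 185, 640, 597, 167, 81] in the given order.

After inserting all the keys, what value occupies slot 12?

389

693: h=4 => slot 4
619: h=8 => slot 8
389: h=12 => slot 12
185: h=3 => slot 3
640: h=3, h2=5, probe 3,8,0 => slot 0
597: h=12, h2=10, probe 12,9 => slot 9
167: h=11 => slot 11
81: h=3, h2=10, probe 3,0,10 => slot 10
Table: [640, ∅, ∅, 185, 693, ∅, ∅, ∅, 619, 597, 81, 167, 389]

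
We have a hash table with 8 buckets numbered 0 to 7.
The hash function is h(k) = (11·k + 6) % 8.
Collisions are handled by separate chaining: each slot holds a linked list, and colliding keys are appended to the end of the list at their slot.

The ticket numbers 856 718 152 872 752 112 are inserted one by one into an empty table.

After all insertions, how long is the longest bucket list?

856 → bucket 6
718 → bucket 0
152 → bucket 6 (collision)
872 → bucket 6 (collision)
752 → bucket 6 (collision)
112 → bucket 6 (collision)
Final buckets:
0: 718
1: _
2: _
3: _
4: _
5: _
6: 856 -> 152 -> 872 -> 752 -> 112
7: _

5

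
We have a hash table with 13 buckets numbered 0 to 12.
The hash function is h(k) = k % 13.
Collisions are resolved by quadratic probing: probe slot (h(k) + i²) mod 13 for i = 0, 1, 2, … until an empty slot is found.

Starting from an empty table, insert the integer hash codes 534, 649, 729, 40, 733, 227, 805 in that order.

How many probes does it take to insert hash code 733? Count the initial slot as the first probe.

2

534: h=1 -> slot 1
649: h=12 -> slot 12
729: h=1, probe 1,2 -> slot 2
40: h=1, probe 1,2,5 -> slot 5
733: h=5, probe 5,6 -> slot 6
227: h=6, probe 6,7 -> slot 7
805: h=12, probe 12,0 -> slot 0
Table: [805, 534, 729, ∅, ∅, 40, 733, 227, ∅, ∅, ∅, ∅, 649]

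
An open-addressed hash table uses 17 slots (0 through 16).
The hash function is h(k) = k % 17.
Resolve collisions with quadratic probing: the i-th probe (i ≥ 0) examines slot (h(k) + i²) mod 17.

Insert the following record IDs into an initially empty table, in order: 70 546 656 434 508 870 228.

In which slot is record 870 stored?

Insert 70: h=2, slot 2 empty → index 2.
Insert 546: h=2, slot 2 occupied → index 3.
Insert 656: h=10, slot 10 empty → index 10.
Insert 434: h=9, slot 9 empty → index 9.
Insert 508: h=15, slot 15 empty → index 15.
Insert 870: h=3, slot 3 occupied → index 4.
Insert 228: h=7, slot 7 empty → index 7.
Table: [., ., 70, 546, 870, ., ., 228, ., 434, 656, ., ., ., ., 508, .]

4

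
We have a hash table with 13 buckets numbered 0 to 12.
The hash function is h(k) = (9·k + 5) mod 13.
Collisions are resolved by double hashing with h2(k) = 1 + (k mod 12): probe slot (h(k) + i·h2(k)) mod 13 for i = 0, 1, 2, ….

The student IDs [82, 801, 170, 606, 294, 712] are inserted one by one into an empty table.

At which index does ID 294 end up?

0

82 hashes to 2; slot 2 is free => place at 2.
801 hashes to 12; slot 12 is free => place at 12.
170 hashes to 1; slot 1 is free => place at 1.
606 hashes to 12, h2=7; 12 taken => place at 6.
294 hashes to 12, h2=7; 12,6 taken => place at 0.
712 hashes to 4; slot 4 is free => place at 4.
Table: [294, 170, 82, -, 712, -, 606, -, -, -, -, -, 801]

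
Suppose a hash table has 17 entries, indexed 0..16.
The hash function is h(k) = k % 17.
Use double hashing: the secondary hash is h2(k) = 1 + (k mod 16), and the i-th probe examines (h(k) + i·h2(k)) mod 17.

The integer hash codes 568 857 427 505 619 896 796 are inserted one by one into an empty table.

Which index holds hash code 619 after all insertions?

14

568 hashes to 7; slot 7 is free → place at 7.
857 hashes to 7, h2=10; 7 taken → place at 0.
427 hashes to 2; slot 2 is free → place at 2.
505 hashes to 12; slot 12 is free → place at 12.
619 hashes to 7, h2=12; 7,2 taken → place at 14.
896 hashes to 12, h2=1; 12 taken → place at 13.
796 hashes to 14, h2=13; 14 taken → place at 10.
Table: [857, —, 427, —, —, —, —, 568, —, —, 796, —, 505, 896, 619, —, —]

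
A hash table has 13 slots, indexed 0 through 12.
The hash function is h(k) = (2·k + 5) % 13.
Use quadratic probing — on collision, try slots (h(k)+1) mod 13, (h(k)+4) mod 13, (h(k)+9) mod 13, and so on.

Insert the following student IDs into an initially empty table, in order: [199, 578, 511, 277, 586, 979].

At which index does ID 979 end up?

3

199: h=0 → slot 0
578: h=4 → slot 4
511: h=0, probe 0,1 → slot 1
277: h=0, probe 0,1,4,9 → slot 9
586: h=7 → slot 7
979: h=0, probe 0,1,4,9,3 → slot 3
Table: [199, 511, _, 979, 578, _, _, 586, _, 277, _, _, _]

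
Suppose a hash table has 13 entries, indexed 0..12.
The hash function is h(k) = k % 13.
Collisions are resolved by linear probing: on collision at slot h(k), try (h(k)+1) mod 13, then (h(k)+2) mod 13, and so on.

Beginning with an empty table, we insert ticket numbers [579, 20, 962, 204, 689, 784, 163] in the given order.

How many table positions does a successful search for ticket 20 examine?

579: h=7 → slot 7
20: h=7, probe 7,8 → slot 8
962: h=0 → slot 0
204: h=9 → slot 9
689: h=0, probe 0,1 → slot 1
784: h=4 → slot 4
163: h=7, probe 7,8,9,10 → slot 10
Table: [962, 689, ., ., 784, ., ., 579, 20, 204, 163, ., .]
Lookup 20: h=7, probe 7,8 → found at 8.

2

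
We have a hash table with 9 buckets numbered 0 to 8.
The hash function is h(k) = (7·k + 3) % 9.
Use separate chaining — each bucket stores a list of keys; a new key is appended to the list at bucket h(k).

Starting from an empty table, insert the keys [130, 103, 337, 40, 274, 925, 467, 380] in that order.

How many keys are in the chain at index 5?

130 → bucket 4
103 → bucket 4 (collision)
337 → bucket 4 (collision)
40 → bucket 4 (collision)
274 → bucket 4 (collision)
925 → bucket 7
467 → bucket 5
380 → bucket 8
Final buckets:
0: -
1: -
2: -
3: -
4: 130 -> 103 -> 337 -> 40 -> 274
5: 467
6: -
7: 925
8: 380

1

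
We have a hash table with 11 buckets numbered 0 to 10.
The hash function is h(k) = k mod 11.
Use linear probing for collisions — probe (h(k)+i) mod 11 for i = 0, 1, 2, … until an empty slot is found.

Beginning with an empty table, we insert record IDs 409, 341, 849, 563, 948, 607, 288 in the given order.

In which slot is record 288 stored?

7

409 hashes to 2; slot 2 is free -> place at 2.
341 hashes to 0; slot 0 is free -> place at 0.
849 hashes to 2; 2 taken -> place at 3.
563 hashes to 2; 2,3 taken -> place at 4.
948 hashes to 2; 2,3,4 taken -> place at 5.
607 hashes to 2; 2,3,4,5 taken -> place at 6.
288 hashes to 2; 2,3,4,5,6 taken -> place at 7.
Table: [341, _, 409, 849, 563, 948, 607, 288, _, _, _]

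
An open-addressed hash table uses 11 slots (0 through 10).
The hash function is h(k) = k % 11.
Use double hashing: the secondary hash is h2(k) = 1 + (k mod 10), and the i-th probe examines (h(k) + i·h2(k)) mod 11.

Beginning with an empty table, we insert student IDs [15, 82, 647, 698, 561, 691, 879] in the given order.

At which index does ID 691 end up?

2

15 hashes to 4; slot 4 is free => place at 4.
82 hashes to 5; slot 5 is free => place at 5.
647 hashes to 9; slot 9 is free => place at 9.
698 hashes to 5, h2=9; 5 taken => place at 3.
561 hashes to 0; slot 0 is free => place at 0.
691 hashes to 9, h2=2; 9,0 taken => place at 2.
879 hashes to 10; slot 10 is free => place at 10.
Table: [561, _, 691, 698, 15, 82, _, _, _, 647, 879]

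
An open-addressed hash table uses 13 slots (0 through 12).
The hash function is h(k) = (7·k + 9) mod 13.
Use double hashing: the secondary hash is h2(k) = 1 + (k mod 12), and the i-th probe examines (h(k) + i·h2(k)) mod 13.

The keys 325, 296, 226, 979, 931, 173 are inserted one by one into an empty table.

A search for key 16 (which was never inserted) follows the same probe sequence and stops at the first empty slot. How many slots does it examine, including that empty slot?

325: h=9 → slot 9
296: h=1 → slot 1
226: h=5 → slot 5
979: h=11 → slot 11
931: h=0 → slot 0
173: h=11, h2=6, probe 11,4 → slot 4
Table: [931, 296, —, —, 173, 226, —, —, —, 325, —, 979, —]
Lookup 16: h=4, h2=5, probe 4,9,1,6 → slot 6 empty, not found.

4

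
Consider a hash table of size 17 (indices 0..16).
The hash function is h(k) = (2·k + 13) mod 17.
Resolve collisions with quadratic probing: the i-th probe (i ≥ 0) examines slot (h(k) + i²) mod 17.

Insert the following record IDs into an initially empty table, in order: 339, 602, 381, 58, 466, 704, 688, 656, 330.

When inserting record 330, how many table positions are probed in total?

8

339 hashes to 11; slot 11 is free -> place at 11.
602 hashes to 10; slot 10 is free -> place at 10.
381 hashes to 10; 10,11 taken -> place at 14.
58 hashes to 10; 10,11,14 taken -> place at 2.
466 hashes to 10; 10,11,14,2 taken -> place at 9.
704 hashes to 10; 10,11,14,2,9 taken -> place at 1.
688 hashes to 12; slot 12 is free -> place at 12.
656 hashes to 16; slot 16 is free -> place at 16.
330 hashes to 10; 10,11,14,2,9,1,12 taken -> place at 8.
Table: [_, 704, 58, _, _, _, _, _, 330, 466, 602, 339, 688, _, 381, _, 656]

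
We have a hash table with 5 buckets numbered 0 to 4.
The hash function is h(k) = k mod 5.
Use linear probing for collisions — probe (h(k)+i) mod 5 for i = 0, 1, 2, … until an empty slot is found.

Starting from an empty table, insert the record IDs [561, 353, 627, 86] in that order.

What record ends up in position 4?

Insert 561: h=1, slot 1 empty → index 1.
Insert 353: h=3, slot 3 empty → index 3.
Insert 627: h=2, slot 2 empty → index 2.
Insert 86: h=1, slots 1,2,3 occupied → index 4.
Table: [_, 561, 627, 353, 86]

86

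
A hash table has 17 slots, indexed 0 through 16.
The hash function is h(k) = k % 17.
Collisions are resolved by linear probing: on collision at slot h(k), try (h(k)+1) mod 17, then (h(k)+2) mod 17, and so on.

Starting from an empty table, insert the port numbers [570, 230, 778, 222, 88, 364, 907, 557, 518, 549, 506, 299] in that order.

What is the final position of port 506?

15

Insert 570: h=9, slot 9 empty => index 9.
Insert 230: h=9, slot 9 occupied => index 10.
Insert 778: h=13, slot 13 empty => index 13.
Insert 222: h=1, slot 1 empty => index 1.
Insert 88: h=3, slot 3 empty => index 3.
Insert 364: h=7, slot 7 empty => index 7.
Insert 907: h=6, slot 6 empty => index 6.
Insert 557: h=13, slot 13 occupied => index 14.
Insert 518: h=8, slot 8 empty => index 8.
Insert 549: h=5, slot 5 empty => index 5.
Insert 506: h=13, slots 13,14 occupied => index 15.
Insert 299: h=10, slot 10 occupied => index 11.
Table: [∅, 222, ∅, 88, ∅, 549, 907, 364, 518, 570, 230, 299, ∅, 778, 557, 506, ∅]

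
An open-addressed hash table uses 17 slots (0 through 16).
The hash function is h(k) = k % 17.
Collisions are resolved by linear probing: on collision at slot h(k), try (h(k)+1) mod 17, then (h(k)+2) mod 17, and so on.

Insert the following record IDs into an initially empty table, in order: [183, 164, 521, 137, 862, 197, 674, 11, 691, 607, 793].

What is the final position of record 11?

16

Insert 183: h=13, slot 13 empty => index 13.
Insert 164: h=11, slot 11 empty => index 11.
Insert 521: h=11, slot 11 occupied => index 12.
Insert 137: h=1, slot 1 empty => index 1.
Insert 862: h=12, slots 12,13 occupied => index 14.
Insert 197: h=10, slot 10 empty => index 10.
Insert 674: h=11, slots 11,12,13,14 occupied => index 15.
Insert 11: h=11, slots 11,12,13,14,15 occupied => index 16.
Insert 691: h=11, slots 11,12,13,14,15,16 occupied => index 0.
Insert 607: h=12, slots 12,13,14,15,16,0,1 occupied => index 2.
Insert 793: h=11, slots 11,12,13,14,15,16,0,1,2 occupied => index 3.
Table: [691, 137, 607, 793, -, -, -, -, -, -, 197, 164, 521, 183, 862, 674, 11]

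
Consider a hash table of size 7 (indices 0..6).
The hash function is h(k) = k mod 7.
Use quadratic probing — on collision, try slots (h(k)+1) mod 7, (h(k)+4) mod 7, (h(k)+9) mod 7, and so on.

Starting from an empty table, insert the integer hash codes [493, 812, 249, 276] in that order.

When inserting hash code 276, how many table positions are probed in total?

493 hashes to 3; slot 3 is free → place at 3.
812 hashes to 0; slot 0 is free → place at 0.
249 hashes to 4; slot 4 is free → place at 4.
276 hashes to 3; 3,4,0 taken → place at 5.
Table: [812, ., ., 493, 249, 276, .]

4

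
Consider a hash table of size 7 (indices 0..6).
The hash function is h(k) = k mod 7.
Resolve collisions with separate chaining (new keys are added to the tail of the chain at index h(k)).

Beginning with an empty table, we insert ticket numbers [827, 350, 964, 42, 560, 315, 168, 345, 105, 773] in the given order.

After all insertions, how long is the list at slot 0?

Insert 827: h=1, bucket 1 empty -> new chain.
Insert 350: h=0, bucket 0 empty -> new chain.
Insert 964: h=5, bucket 5 empty -> new chain.
Insert 42: h=0, bucket 0 nonempty -> append to chain.
Insert 560: h=0, bucket 0 nonempty -> append to chain.
Insert 315: h=0, bucket 0 nonempty -> append to chain.
Insert 168: h=0, bucket 0 nonempty -> append to chain.
Insert 345: h=2, bucket 2 empty -> new chain.
Insert 105: h=0, bucket 0 nonempty -> append to chain.
Insert 773: h=3, bucket 3 empty -> new chain.
Final buckets:
0: 350 -> 42 -> 560 -> 315 -> 168 -> 105
1: 827
2: 345
3: 773
4: -
5: 964
6: -

6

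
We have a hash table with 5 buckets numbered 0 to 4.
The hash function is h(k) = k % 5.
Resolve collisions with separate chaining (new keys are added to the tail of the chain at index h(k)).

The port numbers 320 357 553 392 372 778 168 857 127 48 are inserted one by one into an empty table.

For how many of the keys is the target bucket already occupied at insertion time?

7

Insert 320: h=0, bucket 0 empty → new chain.
Insert 357: h=2, bucket 2 empty → new chain.
Insert 553: h=3, bucket 3 empty → new chain.
Insert 392: h=2, bucket 2 nonempty → append to chain.
Insert 372: h=2, bucket 2 nonempty → append to chain.
Insert 778: h=3, bucket 3 nonempty → append to chain.
Insert 168: h=3, bucket 3 nonempty → append to chain.
Insert 857: h=2, bucket 2 nonempty → append to chain.
Insert 127: h=2, bucket 2 nonempty → append to chain.
Insert 48: h=3, bucket 3 nonempty → append to chain.
Final buckets:
0: 320
1: —
2: 357 -> 392 -> 372 -> 857 -> 127
3: 553 -> 778 -> 168 -> 48
4: —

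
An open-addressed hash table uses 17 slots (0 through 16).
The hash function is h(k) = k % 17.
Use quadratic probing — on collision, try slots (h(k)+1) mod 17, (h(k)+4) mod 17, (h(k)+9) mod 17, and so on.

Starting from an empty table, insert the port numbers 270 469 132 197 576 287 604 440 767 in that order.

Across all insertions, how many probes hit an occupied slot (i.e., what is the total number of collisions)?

8

Insert 270: h=15, slot 15 empty => index 15.
Insert 469: h=10, slot 10 empty => index 10.
Insert 132: h=13, slot 13 empty => index 13.
Insert 197: h=10, slot 10 occupied => index 11.
Insert 576: h=15, slot 15 occupied => index 16.
Insert 287: h=15, slots 15,16 occupied => index 2.
Insert 604: h=9, slot 9 empty => index 9.
Insert 440: h=15, slots 15,16,2 occupied => index 7.
Insert 767: h=2, slot 2 occupied => index 3.
Table: [—, —, 287, 767, —, —, —, 440, —, 604, 469, 197, —, 132, —, 270, 576]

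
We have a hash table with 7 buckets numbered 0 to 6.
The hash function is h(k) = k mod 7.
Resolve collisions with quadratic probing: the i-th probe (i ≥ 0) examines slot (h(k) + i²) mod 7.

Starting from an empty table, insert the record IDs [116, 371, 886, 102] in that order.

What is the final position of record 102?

116: h=4 -> slot 4
371: h=0 -> slot 0
886: h=4, probe 4,5 -> slot 5
102: h=4, probe 4,5,1 -> slot 1
Table: [371, 102, ∅, ∅, 116, 886, ∅]

1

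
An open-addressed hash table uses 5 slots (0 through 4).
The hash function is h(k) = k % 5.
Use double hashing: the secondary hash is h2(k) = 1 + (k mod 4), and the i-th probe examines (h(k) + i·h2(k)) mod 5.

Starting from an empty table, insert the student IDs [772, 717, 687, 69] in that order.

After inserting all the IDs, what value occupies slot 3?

69

Insert 772: h=2, slot 2 empty -> index 2.
Insert 717: h=2, h2=2, slot 2 occupied -> index 4.
Insert 687: h=2, h2=4, slot 2 occupied -> index 1.
Insert 69: h=4, h2=2, slots 4,1 occupied -> index 3.
Table: [—, 687, 772, 69, 717]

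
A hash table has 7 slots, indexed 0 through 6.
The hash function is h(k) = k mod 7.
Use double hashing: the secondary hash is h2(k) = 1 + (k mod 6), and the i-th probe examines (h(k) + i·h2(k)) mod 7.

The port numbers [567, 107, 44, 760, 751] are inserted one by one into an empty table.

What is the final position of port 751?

6

Insert 567: h=0, slot 0 empty → index 0.
Insert 107: h=2, slot 2 empty → index 2.
Insert 44: h=2, h2=3, slot 2 occupied → index 5.
Insert 760: h=4, slot 4 empty → index 4.
Insert 751: h=2, h2=2, slots 2,4 occupied → index 6.
Table: [567, ∅, 107, ∅, 760, 44, 751]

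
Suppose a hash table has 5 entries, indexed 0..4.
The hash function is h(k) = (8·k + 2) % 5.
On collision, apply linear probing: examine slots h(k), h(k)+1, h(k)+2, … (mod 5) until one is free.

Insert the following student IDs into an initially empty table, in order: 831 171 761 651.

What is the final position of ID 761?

2

Insert 831: h=0, slot 0 empty => index 0.
Insert 171: h=0, slot 0 occupied => index 1.
Insert 761: h=0, slots 0,1 occupied => index 2.
Insert 651: h=0, slots 0,1,2 occupied => index 3.
Table: [831, 171, 761, 651, .]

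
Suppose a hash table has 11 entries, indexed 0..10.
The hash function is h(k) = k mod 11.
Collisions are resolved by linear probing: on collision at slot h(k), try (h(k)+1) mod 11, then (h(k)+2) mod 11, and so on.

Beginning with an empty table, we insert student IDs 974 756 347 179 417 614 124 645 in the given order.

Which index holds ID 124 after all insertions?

Insert 974: h=6, slot 6 empty -> index 6.
Insert 756: h=8, slot 8 empty -> index 8.
Insert 347: h=6, slot 6 occupied -> index 7.
Insert 179: h=3, slot 3 empty -> index 3.
Insert 417: h=10, slot 10 empty -> index 10.
Insert 614: h=9, slot 9 empty -> index 9.
Insert 124: h=3, slot 3 occupied -> index 4.
Insert 645: h=7, slots 7,8,9,10 occupied -> index 0.
Table: [645, _, _, 179, 124, _, 974, 347, 756, 614, 417]

4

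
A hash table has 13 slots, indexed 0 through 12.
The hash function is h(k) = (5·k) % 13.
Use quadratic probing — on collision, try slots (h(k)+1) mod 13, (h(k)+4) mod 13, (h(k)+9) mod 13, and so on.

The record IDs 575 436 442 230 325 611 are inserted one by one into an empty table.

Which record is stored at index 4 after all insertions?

575: h=2 -> slot 2
436: h=9 -> slot 9
442: h=0 -> slot 0
230: h=6 -> slot 6
325: h=0, probe 0,1 -> slot 1
611: h=0, probe 0,1,4 -> slot 4
Table: [442, 325, 575, —, 611, —, 230, —, —, 436, —, —, —]

611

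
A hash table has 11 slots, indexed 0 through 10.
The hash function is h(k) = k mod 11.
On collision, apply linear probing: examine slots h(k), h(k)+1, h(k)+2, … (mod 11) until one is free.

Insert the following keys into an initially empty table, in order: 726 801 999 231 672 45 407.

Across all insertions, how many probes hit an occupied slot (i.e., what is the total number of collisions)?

726 hashes to 0; slot 0 is free → place at 0.
801 hashes to 9; slot 9 is free → place at 9.
999 hashes to 9; 9 taken → place at 10.
231 hashes to 0; 0 taken → place at 1.
672 hashes to 1; 1 taken → place at 2.
45 hashes to 1; 1,2 taken → place at 3.
407 hashes to 0; 0,1,2,3 taken → place at 4.
Table: [726, 231, 672, 45, 407, -, -, -, -, 801, 999]

9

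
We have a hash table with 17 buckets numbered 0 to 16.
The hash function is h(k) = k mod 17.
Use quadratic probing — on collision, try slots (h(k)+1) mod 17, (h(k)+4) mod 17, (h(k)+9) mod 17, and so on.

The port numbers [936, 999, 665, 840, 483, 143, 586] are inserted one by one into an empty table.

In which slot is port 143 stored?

11

Insert 936: h=1, slot 1 empty -> index 1.
Insert 999: h=13, slot 13 empty -> index 13.
Insert 665: h=2, slot 2 empty -> index 2.
Insert 840: h=7, slot 7 empty -> index 7.
Insert 483: h=7, slot 7 occupied -> index 8.
Insert 143: h=7, slots 7,8 occupied -> index 11.
Insert 586: h=8, slot 8 occupied -> index 9.
Table: [∅, 936, 665, ∅, ∅, ∅, ∅, 840, 483, 586, ∅, 143, ∅, 999, ∅, ∅, ∅]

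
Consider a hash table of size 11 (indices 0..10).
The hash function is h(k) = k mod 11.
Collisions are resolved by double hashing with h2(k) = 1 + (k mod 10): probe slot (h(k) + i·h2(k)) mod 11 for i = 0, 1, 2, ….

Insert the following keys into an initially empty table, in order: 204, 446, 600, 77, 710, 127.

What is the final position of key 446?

204: h=6 -> slot 6
446: h=6, h2=7, probe 6,2 -> slot 2
600: h=6, h2=1, probe 6,7 -> slot 7
77: h=0 -> slot 0
710: h=6, h2=1, probe 6,7,8 -> slot 8
127: h=6, h2=8, probe 6,3 -> slot 3
Table: [77, —, 446, 127, —, —, 204, 600, 710, —, —]

2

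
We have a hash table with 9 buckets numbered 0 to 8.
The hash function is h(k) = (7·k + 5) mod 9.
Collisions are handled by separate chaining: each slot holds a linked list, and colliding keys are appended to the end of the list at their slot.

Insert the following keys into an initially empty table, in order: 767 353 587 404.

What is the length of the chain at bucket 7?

1

767 → bucket 1
353 → bucket 1 (collision)
587 → bucket 1 (collision)
404 → bucket 7
Final buckets:
0: .
1: 767 -> 353 -> 587
2: .
3: .
4: .
5: .
6: .
7: 404
8: .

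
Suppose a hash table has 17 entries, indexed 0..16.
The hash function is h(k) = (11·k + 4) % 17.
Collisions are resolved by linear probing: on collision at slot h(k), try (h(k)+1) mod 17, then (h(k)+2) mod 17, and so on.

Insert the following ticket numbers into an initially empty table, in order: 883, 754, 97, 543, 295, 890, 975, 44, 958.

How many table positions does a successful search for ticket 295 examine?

2

Insert 883: h=10, slot 10 empty => index 10.
Insert 754: h=2, slot 2 empty => index 2.
Insert 97: h=0, slot 0 empty => index 0.
Insert 543: h=10, slot 10 occupied => index 11.
Insert 295: h=2, slot 2 occupied => index 3.
Insert 890: h=2, slots 2,3 occupied => index 4.
Insert 975: h=2, slots 2,3,4 occupied => index 5.
Insert 44: h=12, slot 12 empty => index 12.
Insert 958: h=2, slots 2,3,4,5 occupied => index 6.
Table: [97, -, 754, 295, 890, 975, 958, -, -, -, 883, 543, 44, -, -, -, -]
Lookup 295: h=2, probe 2,3 → found at 3.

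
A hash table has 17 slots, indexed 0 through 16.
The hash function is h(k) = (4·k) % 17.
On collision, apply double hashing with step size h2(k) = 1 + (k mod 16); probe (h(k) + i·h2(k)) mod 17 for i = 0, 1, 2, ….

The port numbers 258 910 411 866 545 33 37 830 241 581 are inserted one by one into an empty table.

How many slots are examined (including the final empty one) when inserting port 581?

6

258: h=12 → slot 12
910: h=2 → slot 2
411: h=12, h2=12, probe 12,7 → slot 7
866: h=13 → slot 13
545: h=4 → slot 4
33: h=13, h2=2, probe 13,15 → slot 15
37: h=12, h2=6, probe 12,1 → slot 1
830: h=5 → slot 5
241: h=12, h2=2, probe 12,14 → slot 14
581: h=12, h2=6, probe 12,1,7,13,2,8 → slot 8
Table: [., 37, 910, ., 545, 830, ., 411, 581, ., ., ., 258, 866, 241, 33, .]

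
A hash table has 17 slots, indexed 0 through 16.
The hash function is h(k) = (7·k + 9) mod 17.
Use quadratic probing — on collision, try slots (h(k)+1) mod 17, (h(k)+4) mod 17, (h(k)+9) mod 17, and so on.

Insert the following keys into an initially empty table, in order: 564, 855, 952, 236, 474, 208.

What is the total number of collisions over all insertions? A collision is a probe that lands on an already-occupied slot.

2

Insert 564: h=13, slot 13 empty => index 13.
Insert 855: h=10, slot 10 empty => index 10.
Insert 952: h=9, slot 9 empty => index 9.
Insert 236: h=12, slot 12 empty => index 12.
Insert 474: h=12, slots 12,13 occupied => index 16.
Insert 208: h=3, slot 3 empty => index 3.
Table: [-, -, -, 208, -, -, -, -, -, 952, 855, -, 236, 564, -, -, 474]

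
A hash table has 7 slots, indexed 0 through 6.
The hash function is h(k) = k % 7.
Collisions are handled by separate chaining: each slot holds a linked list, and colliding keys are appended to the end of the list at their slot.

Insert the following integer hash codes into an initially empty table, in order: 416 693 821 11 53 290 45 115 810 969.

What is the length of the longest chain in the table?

Insert 416: h=3, bucket 3 empty → new chain.
Insert 693: h=0, bucket 0 empty → new chain.
Insert 821: h=2, bucket 2 empty → new chain.
Insert 11: h=4, bucket 4 empty → new chain.
Insert 53: h=4, bucket 4 nonempty → append to chain.
Insert 290: h=3, bucket 3 nonempty → append to chain.
Insert 45: h=3, bucket 3 nonempty → append to chain.
Insert 115: h=3, bucket 3 nonempty → append to chain.
Insert 810: h=5, bucket 5 empty → new chain.
Insert 969: h=3, bucket 3 nonempty → append to chain.
Final buckets:
0: 693
1: .
2: 821
3: 416 -> 290 -> 45 -> 115 -> 969
4: 11 -> 53
5: 810
6: .

5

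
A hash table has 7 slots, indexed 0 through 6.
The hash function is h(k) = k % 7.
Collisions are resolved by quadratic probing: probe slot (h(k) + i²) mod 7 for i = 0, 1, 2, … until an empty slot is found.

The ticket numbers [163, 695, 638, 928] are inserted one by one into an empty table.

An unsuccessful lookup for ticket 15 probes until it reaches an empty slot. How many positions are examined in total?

163 hashes to 2; slot 2 is free -> place at 2.
695 hashes to 2; 2 taken -> place at 3.
638 hashes to 1; slot 1 is free -> place at 1.
928 hashes to 4; slot 4 is free -> place at 4.
Table: [-, 638, 163, 695, 928, -, -]
Lookup 15: h=1, probe 1,2,5 → slot 5 empty, not found.

3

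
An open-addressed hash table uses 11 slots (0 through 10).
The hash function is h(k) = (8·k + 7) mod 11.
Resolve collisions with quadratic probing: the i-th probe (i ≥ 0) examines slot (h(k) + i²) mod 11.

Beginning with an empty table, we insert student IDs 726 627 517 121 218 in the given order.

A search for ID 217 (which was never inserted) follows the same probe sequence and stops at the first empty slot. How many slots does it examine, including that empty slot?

2

Insert 726: h=7, slot 7 empty -> index 7.
Insert 627: h=7, slot 7 occupied -> index 8.
Insert 517: h=7, slots 7,8 occupied -> index 0.
Insert 121: h=7, slots 7,8,0 occupied -> index 5.
Insert 218: h=2, slot 2 empty -> index 2.
Table: [517, —, 218, —, —, 121, —, 726, 627, —, —]
Lookup 217: h=5, probe 5,6 → slot 6 empty, not found.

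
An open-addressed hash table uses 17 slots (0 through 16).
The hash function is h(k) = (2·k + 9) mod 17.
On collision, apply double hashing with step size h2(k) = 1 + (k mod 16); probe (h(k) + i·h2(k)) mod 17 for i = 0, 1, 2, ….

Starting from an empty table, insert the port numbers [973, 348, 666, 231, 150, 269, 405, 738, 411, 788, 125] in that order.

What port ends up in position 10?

411

973 hashes to 0; slot 0 is free => place at 0.
348 hashes to 8; slot 8 is free => place at 8.
666 hashes to 15; slot 15 is free => place at 15.
231 hashes to 12; slot 12 is free => place at 12.
150 hashes to 3; slot 3 is free => place at 3.
269 hashes to 3, h2=14; 3,0 taken => place at 14.
405 hashes to 3, h2=6; 3 taken => place at 9.
738 hashes to 6; slot 6 is free => place at 6.
411 hashes to 15, h2=12; 15 taken => place at 10.
788 hashes to 4; slot 4 is free => place at 4.
125 hashes to 4, h2=14; 4 taken => place at 1.
Table: [973, 125, ., 150, 788, ., 738, ., 348, 405, 411, ., 231, ., 269, 666, .]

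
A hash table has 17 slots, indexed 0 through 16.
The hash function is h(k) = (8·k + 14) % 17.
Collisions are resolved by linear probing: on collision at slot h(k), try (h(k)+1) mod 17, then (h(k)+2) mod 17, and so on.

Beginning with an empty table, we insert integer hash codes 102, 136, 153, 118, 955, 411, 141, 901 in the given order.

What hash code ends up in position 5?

102: h=14 → slot 14
136: h=14, probe 14,15 → slot 15
153: h=14, probe 14,15,16 → slot 16
118: h=6 → slot 6
955: h=4 → slot 4
411: h=4, probe 4,5 → slot 5
141: h=3 → slot 3
901: h=14, probe 14,15,16,0 → slot 0
Table: [901, —, —, 141, 955, 411, 118, —, —, —, —, —, —, —, 102, 136, 153]

411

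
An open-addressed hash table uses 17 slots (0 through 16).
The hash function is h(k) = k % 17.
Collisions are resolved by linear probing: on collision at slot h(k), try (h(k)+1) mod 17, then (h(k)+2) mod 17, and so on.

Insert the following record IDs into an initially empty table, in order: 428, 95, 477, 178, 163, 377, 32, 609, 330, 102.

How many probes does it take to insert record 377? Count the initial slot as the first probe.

428: h=3 → slot 3
95: h=10 → slot 10
477: h=1 → slot 1
178: h=8 → slot 8
163: h=10, probe 10,11 → slot 11
377: h=3, probe 3,4 → slot 4
32: h=15 → slot 15
609: h=14 → slot 14
330: h=7 → slot 7
102: h=0 → slot 0
Table: [102, 477, _, 428, 377, _, _, 330, 178, _, 95, 163, _, _, 609, 32, _]

2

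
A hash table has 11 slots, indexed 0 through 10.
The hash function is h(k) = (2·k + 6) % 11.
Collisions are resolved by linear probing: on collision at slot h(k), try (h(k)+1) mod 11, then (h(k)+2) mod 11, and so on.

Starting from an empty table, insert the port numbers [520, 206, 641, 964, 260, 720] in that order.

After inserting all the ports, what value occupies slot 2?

641

Insert 520: h=1, slot 1 empty -> index 1.
Insert 206: h=0, slot 0 empty -> index 0.
Insert 641: h=1, slot 1 occupied -> index 2.
Insert 964: h=9, slot 9 empty -> index 9.
Insert 260: h=9, slot 9 occupied -> index 10.
Insert 720: h=5, slot 5 empty -> index 5.
Table: [206, 520, 641, -, -, 720, -, -, -, 964, 260]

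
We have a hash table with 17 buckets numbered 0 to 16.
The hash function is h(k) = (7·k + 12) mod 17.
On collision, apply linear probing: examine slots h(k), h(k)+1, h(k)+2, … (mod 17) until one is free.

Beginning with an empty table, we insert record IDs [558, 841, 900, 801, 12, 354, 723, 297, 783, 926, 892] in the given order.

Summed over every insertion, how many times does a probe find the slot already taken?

10

558 hashes to 8; slot 8 is free -> place at 8.
841 hashes to 0; slot 0 is free -> place at 0.
900 hashes to 5; slot 5 is free -> place at 5.
801 hashes to 9; slot 9 is free -> place at 9.
12 hashes to 11; slot 11 is free -> place at 11.
354 hashes to 8; 8,9 taken -> place at 10.
723 hashes to 7; slot 7 is free -> place at 7.
297 hashes to 0; 0 taken -> place at 1.
783 hashes to 2; slot 2 is free -> place at 2.
926 hashes to 0; 0,1,2 taken -> place at 3.
892 hashes to 0; 0,1,2,3 taken -> place at 4.
Table: [841, 297, 783, 926, 892, 900, ., 723, 558, 801, 354, 12, ., ., ., ., .]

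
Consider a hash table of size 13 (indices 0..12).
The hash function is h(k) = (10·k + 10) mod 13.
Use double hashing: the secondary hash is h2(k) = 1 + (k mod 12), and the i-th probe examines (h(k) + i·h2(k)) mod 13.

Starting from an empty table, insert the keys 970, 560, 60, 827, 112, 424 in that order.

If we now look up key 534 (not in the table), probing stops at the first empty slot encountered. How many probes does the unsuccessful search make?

970: h=12 => slot 12
560: h=7 => slot 7
60: h=12, h2=1, probe 12,0 => slot 0
827: h=12, h2=12, probe 12,11 => slot 11
112: h=12, h2=5, probe 12,4 => slot 4
424: h=12, h2=5, probe 12,4,9 => slot 9
Table: [60, ., ., ., 112, ., ., 560, ., 424, ., 827, 970]
Lookup 534: h=7, h2=7, probe 7,1 → slot 1 empty, not found.

2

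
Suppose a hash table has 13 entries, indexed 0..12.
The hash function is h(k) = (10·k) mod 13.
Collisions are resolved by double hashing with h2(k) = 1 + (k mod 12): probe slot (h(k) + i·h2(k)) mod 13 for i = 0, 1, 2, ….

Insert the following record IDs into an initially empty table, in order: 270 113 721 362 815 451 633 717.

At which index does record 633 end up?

Insert 270: h=9, slot 9 empty → index 9.
Insert 113: h=12, slot 12 empty → index 12.
Insert 721: h=8, slot 8 empty → index 8.
Insert 362: h=6, slot 6 empty → index 6.
Insert 815: h=12, h2=12, slot 12 occupied → index 11.
Insert 451: h=12, h2=8, slot 12 occupied → index 7.
Insert 633: h=12, h2=10, slots 12,9,6 occupied → index 3.
Insert 717: h=7, h2=10, slot 7 occupied → index 4.
Table: [_, _, _, 633, 717, _, 362, 451, 721, 270, _, 815, 113]

3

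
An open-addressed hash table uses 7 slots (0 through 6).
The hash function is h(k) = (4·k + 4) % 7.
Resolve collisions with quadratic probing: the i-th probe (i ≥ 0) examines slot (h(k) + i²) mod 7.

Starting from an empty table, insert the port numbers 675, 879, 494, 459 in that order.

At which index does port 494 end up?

675 hashes to 2; slot 2 is free => place at 2.
879 hashes to 6; slot 6 is free => place at 6.
494 hashes to 6; 6 taken => place at 0.
459 hashes to 6; 6,0 taken => place at 3.
Table: [494, —, 675, 459, —, —, 879]

0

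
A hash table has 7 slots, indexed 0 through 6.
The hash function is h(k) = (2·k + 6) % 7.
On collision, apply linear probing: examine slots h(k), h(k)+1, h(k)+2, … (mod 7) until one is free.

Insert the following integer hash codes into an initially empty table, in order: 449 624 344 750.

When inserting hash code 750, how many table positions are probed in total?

449: h=1 => slot 1
624: h=1, probe 1,2 => slot 2
344: h=1, probe 1,2,3 => slot 3
750: h=1, probe 1,2,3,4 => slot 4
Table: [-, 449, 624, 344, 750, -, -]

4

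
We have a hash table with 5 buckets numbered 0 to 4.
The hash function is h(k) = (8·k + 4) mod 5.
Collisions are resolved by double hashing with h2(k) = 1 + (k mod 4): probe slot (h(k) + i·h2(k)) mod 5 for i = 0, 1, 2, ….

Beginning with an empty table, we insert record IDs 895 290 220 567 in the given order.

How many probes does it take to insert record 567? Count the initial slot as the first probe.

Insert 895: h=4, slot 4 empty -> index 4.
Insert 290: h=4, h2=3, slot 4 occupied -> index 2.
Insert 220: h=4, h2=1, slot 4 occupied -> index 0.
Insert 567: h=0, h2=4, slots 0,4 occupied -> index 3.
Table: [220, ∅, 290, 567, 895]

3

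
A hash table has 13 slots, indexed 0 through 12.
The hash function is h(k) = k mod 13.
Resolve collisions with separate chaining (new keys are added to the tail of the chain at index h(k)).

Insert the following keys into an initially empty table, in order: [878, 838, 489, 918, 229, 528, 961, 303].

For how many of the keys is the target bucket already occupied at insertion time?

Insert 878: h=7, bucket 7 empty -> new chain.
Insert 838: h=6, bucket 6 empty -> new chain.
Insert 489: h=8, bucket 8 empty -> new chain.
Insert 918: h=8, bucket 8 nonempty -> append to chain.
Insert 229: h=8, bucket 8 nonempty -> append to chain.
Insert 528: h=8, bucket 8 nonempty -> append to chain.
Insert 961: h=12, bucket 12 empty -> new chain.
Insert 303: h=4, bucket 4 empty -> new chain.
Final buckets:
0: -
1: -
2: -
3: -
4: 303
5: -
6: 838
7: 878
8: 489 -> 918 -> 229 -> 528
9: -
10: -
11: -
12: 961

3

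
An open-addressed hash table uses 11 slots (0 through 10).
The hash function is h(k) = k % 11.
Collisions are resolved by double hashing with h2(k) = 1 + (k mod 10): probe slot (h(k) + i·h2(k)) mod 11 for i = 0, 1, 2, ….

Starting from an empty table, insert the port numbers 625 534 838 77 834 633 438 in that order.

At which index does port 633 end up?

10

625: h=9 -> slot 9
534: h=6 -> slot 6
838: h=2 -> slot 2
77: h=0 -> slot 0
834: h=9, h2=5, probe 9,3 -> slot 3
633: h=6, h2=4, probe 6,10 -> slot 10
438: h=9, h2=9, probe 9,7 -> slot 7
Table: [77, _, 838, 834, _, _, 534, 438, _, 625, 633]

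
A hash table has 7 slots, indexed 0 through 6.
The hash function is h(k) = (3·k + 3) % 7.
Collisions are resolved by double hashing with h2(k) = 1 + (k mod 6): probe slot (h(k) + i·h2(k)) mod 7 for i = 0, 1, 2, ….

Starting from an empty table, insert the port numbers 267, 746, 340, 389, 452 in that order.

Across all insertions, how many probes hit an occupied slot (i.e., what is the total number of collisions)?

6

267 hashes to 6; slot 6 is free -> place at 6.
746 hashes to 1; slot 1 is free -> place at 1.
340 hashes to 1, h2=5; 1,6 taken -> place at 4.
389 hashes to 1, h2=6; 1 taken -> place at 0.
452 hashes to 1, h2=3; 1,4,0 taken -> place at 3.
Table: [389, 746, ., 452, 340, ., 267]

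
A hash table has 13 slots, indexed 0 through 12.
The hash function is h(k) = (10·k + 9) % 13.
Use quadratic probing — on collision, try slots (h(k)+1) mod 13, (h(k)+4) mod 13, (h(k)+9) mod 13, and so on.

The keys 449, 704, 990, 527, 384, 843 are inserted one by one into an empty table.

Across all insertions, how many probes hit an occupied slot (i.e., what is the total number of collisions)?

Insert 449: h=1, slot 1 empty => index 1.
Insert 704: h=3, slot 3 empty => index 3.
Insert 990: h=3, slot 3 occupied => index 4.
Insert 527: h=1, slot 1 occupied => index 2.
Insert 384: h=1, slots 1,2 occupied => index 5.
Insert 843: h=2, slots 2,3 occupied => index 6.
Table: [—, 449, 527, 704, 990, 384, 843, —, —, —, —, —, —]

6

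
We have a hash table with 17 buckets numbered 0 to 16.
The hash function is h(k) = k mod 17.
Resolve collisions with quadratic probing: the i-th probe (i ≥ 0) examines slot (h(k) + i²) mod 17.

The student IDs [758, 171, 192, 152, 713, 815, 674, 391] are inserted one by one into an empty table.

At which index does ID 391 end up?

4

758: h=10 → slot 10
171: h=1 → slot 1
192: h=5 → slot 5
152: h=16 → slot 16
713: h=16, probe 16,0 → slot 0
815: h=16, probe 16,0,3 → slot 3
674: h=11 → slot 11
391: h=0, probe 0,1,4 → slot 4
Table: [713, 171, —, 815, 391, 192, —, —, —, —, 758, 674, —, —, —, —, 152]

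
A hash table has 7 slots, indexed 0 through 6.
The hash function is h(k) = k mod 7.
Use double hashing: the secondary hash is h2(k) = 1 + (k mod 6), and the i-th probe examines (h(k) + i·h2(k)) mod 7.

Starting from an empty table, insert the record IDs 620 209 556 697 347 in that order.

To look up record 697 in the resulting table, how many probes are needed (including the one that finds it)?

3

Insert 620: h=4, slot 4 empty -> index 4.
Insert 209: h=6, slot 6 empty -> index 6.
Insert 556: h=3, slot 3 empty -> index 3.
Insert 697: h=4, h2=2, slots 4,6 occupied -> index 1.
Insert 347: h=4, h2=6, slots 4,3 occupied -> index 2.
Table: [., 697, 347, 556, 620, ., 209]
Lookup 697: h=4, h2=2, probe 4,6,1 → found at 1.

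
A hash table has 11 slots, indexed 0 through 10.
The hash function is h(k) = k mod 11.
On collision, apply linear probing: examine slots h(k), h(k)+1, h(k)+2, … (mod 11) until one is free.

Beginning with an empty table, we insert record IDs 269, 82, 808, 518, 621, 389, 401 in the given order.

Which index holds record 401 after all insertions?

9

Insert 269: h=5, slot 5 empty → index 5.
Insert 82: h=5, slot 5 occupied → index 6.
Insert 808: h=5, slots 5,6 occupied → index 7.
Insert 518: h=1, slot 1 empty → index 1.
Insert 621: h=5, slots 5,6,7 occupied → index 8.
Insert 389: h=4, slot 4 empty → index 4.
Insert 401: h=5, slots 5,6,7,8 occupied → index 9.
Table: [_, 518, _, _, 389, 269, 82, 808, 621, 401, _]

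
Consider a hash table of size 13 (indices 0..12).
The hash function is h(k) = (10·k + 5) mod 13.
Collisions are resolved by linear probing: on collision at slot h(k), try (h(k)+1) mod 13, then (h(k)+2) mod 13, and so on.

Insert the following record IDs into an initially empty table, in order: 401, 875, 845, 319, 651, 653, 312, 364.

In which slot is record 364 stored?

8

Insert 401: h=11, slot 11 empty -> index 11.
Insert 875: h=6, slot 6 empty -> index 6.
Insert 845: h=5, slot 5 empty -> index 5.
Insert 319: h=10, slot 10 empty -> index 10.
Insert 651: h=2, slot 2 empty -> index 2.
Insert 653: h=9, slot 9 empty -> index 9.
Insert 312: h=5, slots 5,6 occupied -> index 7.
Insert 364: h=5, slots 5,6,7 occupied -> index 8.
Table: [., ., 651, ., ., 845, 875, 312, 364, 653, 319, 401, .]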